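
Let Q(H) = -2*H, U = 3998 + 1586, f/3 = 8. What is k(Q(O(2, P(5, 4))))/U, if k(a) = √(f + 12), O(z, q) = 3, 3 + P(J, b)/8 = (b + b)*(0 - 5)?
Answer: 3/2792 ≈ 0.0010745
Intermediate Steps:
f = 24 (f = 3*8 = 24)
P(J, b) = -24 - 80*b (P(J, b) = -24 + 8*((b + b)*(0 - 5)) = -24 + 8*((2*b)*(-5)) = -24 + 8*(-10*b) = -24 - 80*b)
U = 5584
k(a) = 6 (k(a) = √(24 + 12) = √36 = 6)
k(Q(O(2, P(5, 4))))/U = 6/5584 = 6*(1/5584) = 3/2792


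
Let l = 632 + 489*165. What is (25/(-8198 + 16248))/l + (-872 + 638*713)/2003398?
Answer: 5944073824513/26228560741726 ≈ 0.22663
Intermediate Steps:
l = 81317 (l = 632 + 80685 = 81317)
(25/(-8198 + 16248))/l + (-872 + 638*713)/2003398 = (25/(-8198 + 16248))/81317 + (-872 + 638*713)/2003398 = (25/8050)*(1/81317) + (-872 + 454894)*(1/2003398) = ((1/8050)*25)*(1/81317) + 454022*(1/2003398) = (1/322)*(1/81317) + 227011/1001699 = 1/26184074 + 227011/1001699 = 5944073824513/26228560741726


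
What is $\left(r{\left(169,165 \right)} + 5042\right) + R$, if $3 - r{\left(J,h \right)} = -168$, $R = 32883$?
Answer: $38096$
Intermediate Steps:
$r{\left(J,h \right)} = 171$ ($r{\left(J,h \right)} = 3 - -168 = 3 + 168 = 171$)
$\left(r{\left(169,165 \right)} + 5042\right) + R = \left(171 + 5042\right) + 32883 = 5213 + 32883 = 38096$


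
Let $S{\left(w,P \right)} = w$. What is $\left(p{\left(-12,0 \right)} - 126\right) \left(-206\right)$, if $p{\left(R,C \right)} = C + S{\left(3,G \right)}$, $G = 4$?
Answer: $25338$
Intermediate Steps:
$p{\left(R,C \right)} = 3 + C$ ($p{\left(R,C \right)} = C + 3 = 3 + C$)
$\left(p{\left(-12,0 \right)} - 126\right) \left(-206\right) = \left(\left(3 + 0\right) - 126\right) \left(-206\right) = \left(3 - 126\right) \left(-206\right) = \left(-123\right) \left(-206\right) = 25338$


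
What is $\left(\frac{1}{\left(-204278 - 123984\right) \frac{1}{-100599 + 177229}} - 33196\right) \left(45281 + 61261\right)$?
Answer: $- \frac{580497388843122}{164131} \approx -3.5368 \cdot 10^{9}$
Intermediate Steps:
$\left(\frac{1}{\left(-204278 - 123984\right) \frac{1}{-100599 + 177229}} - 33196\right) \left(45281 + 61261\right) = \left(\frac{1}{\left(-328262\right) \frac{1}{76630}} - 33196\right) 106542 = \left(\frac{1}{- \frac{164131}{38315}} - 33196\right) 106542 = \left(- \frac{38315}{164131} - 33196\right) 106542 = \left(- \frac{5448530991}{164131}\right) 106542 = - \frac{580497388843122}{164131}$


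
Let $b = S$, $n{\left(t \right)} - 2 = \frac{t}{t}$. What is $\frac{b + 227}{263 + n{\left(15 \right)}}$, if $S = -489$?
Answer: $- \frac{131}{133} \approx -0.98496$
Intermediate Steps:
$n{\left(t \right)} = 3$ ($n{\left(t \right)} = 2 + \frac{t}{t} = 2 + 1 = 3$)
$b = -489$
$\frac{b + 227}{263 + n{\left(15 \right)}} = \frac{-489 + 227}{263 + 3} = - \frac{262}{266} = \left(-262\right) \frac{1}{266} = - \frac{131}{133}$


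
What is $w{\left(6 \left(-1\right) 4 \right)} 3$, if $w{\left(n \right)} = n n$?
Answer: $1728$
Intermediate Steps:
$w{\left(n \right)} = n^{2}$
$w{\left(6 \left(-1\right) 4 \right)} 3 = \left(6 \left(-1\right) 4\right)^{2} \cdot 3 = \left(\left(-6\right) 4\right)^{2} \cdot 3 = \left(-24\right)^{2} \cdot 3 = 576 \cdot 3 = 1728$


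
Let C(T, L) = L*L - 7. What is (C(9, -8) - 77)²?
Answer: 400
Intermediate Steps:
C(T, L) = -7 + L² (C(T, L) = L² - 7 = -7 + L²)
(C(9, -8) - 77)² = ((-7 + (-8)²) - 77)² = ((-7 + 64) - 77)² = (57 - 77)² = (-20)² = 400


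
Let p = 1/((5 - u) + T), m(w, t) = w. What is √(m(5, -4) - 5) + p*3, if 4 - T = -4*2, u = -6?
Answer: 3/23 ≈ 0.13043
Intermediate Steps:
T = 12 (T = 4 - (-4)*2 = 4 - 1*(-8) = 4 + 8 = 12)
p = 1/23 (p = 1/((5 - 1*(-6)) + 12) = 1/((5 + 6) + 12) = 1/(11 + 12) = 1/23 ≈ 0.043478)
√(m(5, -4) - 5) + p*3 = √(5 - 5) + (1/23)*3 = √0 + 3/23 = 0 + 3/23 = 3/23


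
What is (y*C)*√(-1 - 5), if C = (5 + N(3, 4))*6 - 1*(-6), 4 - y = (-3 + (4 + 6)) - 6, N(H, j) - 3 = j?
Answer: 234*I*√6 ≈ 573.18*I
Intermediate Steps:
N(H, j) = 3 + j
y = 3 (y = 4 - ((-3 + (4 + 6)) - 6) = 4 - ((-3 + 10) - 6) = 4 - (7 - 6) = 4 - 1*1 = 4 - 1 = 3)
C = 78 (C = (5 + (3 + 4))*6 - 1*(-6) = (5 + 7)*6 + 6 = 12*6 + 6 = 72 + 6 = 78)
(y*C)*√(-1 - 5) = (3*78)*√(-1 - 5) = 234*√(-6) = 234*(I*√6) = 234*I*√6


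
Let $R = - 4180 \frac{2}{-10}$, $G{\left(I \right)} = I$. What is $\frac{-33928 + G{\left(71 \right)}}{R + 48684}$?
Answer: $- \frac{33857}{49520} \approx -0.6837$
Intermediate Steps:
$R = 836$ ($R = - 4180 \cdot 2 \left(- \frac{1}{10}\right) = \left(-4180\right) \left(- \frac{1}{5}\right) = 836$)
$\frac{-33928 + G{\left(71 \right)}}{R + 48684} = \frac{-33928 + 71}{836 + 48684} = - \frac{33857}{49520}$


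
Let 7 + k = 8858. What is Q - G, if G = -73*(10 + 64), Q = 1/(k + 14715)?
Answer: 127303533/23566 ≈ 5402.0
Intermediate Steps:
k = 8851 (k = -7 + 8858 = 8851)
Q = 1/23566 (Q = 1/(8851 + 14715) = 1/23566 ≈ 4.2434e-5)
G = -5402 (G = -73*74 = -5402)
Q - G = 1/23566 - 1*(-5402) = 1/23566 + 5402 = 127303533/23566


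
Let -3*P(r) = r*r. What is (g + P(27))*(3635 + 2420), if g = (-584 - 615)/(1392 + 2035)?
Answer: -5049627800/3427 ≈ -1.4735e+6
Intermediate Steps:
g = -1199/3427 ≈ -0.34987
P(r) = -r**2/3 (P(r) = -r*r/3 = -r**2/3)
(g + P(27))*(3635 + 2420) = (-1199/3427 - 1/3*27**2)*(3635 + 2420) = (-1199/3427 - 1/3*729)*6055 = (-1199/3427 - 243)*6055 = -833960/3427*6055 = -5049627800/3427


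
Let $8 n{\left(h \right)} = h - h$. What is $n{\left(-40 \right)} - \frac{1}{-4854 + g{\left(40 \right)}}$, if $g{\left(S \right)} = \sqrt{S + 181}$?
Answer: $\frac{4854}{23561095} + \frac{\sqrt{221}}{23561095} \approx 0.00020665$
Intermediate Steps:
$n{\left(h \right)} = 0$ ($n{\left(h \right)} = \frac{h - h}{8} = \frac{1}{8} \cdot 0 = 0$)
$g{\left(S \right)} = \sqrt{181 + S}$
$n{\left(-40 \right)} - \frac{1}{-4854 + g{\left(40 \right)}} = 0 - \frac{1}{-4854 + \sqrt{181 + 40}} = 0 - \frac{1}{-4854 + \sqrt{221}} = - \frac{1}{-4854 + \sqrt{221}}$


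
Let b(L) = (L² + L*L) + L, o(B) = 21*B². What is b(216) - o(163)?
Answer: -464421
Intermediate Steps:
b(L) = L + 2*L² (b(L) = (L² + L²) + L = 2*L² + L = L + 2*L²)
b(216) - o(163) = 216*(1 + 2*216) - 21*163² = 216*(1 + 432) - 21*26569 = 216*433 - 1*557949 = 93528 - 557949 = -464421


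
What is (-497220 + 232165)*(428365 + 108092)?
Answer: -142190610135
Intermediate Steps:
(-497220 + 232165)*(428365 + 108092) = -265055*536457 = -142190610135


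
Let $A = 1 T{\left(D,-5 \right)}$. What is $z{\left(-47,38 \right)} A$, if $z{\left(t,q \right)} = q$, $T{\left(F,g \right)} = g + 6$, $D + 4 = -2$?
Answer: $38$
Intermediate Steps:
$D = -6$ ($D = -4 - 2 = -6$)
$T{\left(F,g \right)} = 6 + g$
$A = 1$ ($A = 1 \left(6 - 5\right) = 1 \cdot 1 = 1$)
$z{\left(-47,38 \right)} A = 38 \cdot 1 = 38$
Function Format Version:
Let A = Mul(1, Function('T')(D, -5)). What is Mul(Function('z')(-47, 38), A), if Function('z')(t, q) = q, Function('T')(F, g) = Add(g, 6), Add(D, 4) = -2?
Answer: 38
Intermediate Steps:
D = -6 (D = Add(-4, -2) = -6)
Function('T')(F, g) = Add(6, g)
A = 1 (A = Mul(1, Add(6, -5)) = Mul(1, 1) = 1)
Mul(Function('z')(-47, 38), A) = Mul(38, 1) = 38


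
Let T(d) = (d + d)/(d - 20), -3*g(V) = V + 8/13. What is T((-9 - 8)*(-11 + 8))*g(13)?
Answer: -6018/403 ≈ -14.933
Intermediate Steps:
g(V) = -8/39 - V/3 (g(V) = -(V + 8/13)/3 = -(8/13 + V)/3 = -8/39 - V/3)
T(d) = 2*d/(-20 + d) (T(d) = (2*d)/(-20 + d) = 2*d/(-20 + d))
T((-9 - 8)*(-11 + 8))*g(13) = (2*((-9 - 8)*(-11 + 8))/(-20 + (-9 - 8)*(-11 + 8)))*(-8/39 - ⅓*13) = (2*(-17*(-3))/(-20 - 17*(-3)))*(-8/39 - 13/3) = (2*51/(-20 + 51))*(-59/13) = (2*51/31)*(-59/13) = (2*51*(1/31))*(-59/13) = (102/31)*(-59/13) = -6018/403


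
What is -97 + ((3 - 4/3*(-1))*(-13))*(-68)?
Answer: 11201/3 ≈ 3733.7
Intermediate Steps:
-97 + ((3 - 4/3*(-1))*(-13))*(-68) = -97 + ((3 + 4/3)*(-13))*(-68) = -97 + ((13/3)*(-13))*(-68) = -97 - 169/3*(-68) = -97 + 11492/3 = 11201/3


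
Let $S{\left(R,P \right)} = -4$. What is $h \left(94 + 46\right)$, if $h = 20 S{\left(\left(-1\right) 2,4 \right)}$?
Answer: $-11200$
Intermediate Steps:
$h = -80$ ($h = 20 \left(-4\right) = -80$)
$h \left(94 + 46\right) = - 80 \left(94 + 46\right) = \left(-80\right) 140 = -11200$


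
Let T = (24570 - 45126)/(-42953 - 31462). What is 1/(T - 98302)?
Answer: -24805/2438374258 ≈ -1.0173e-5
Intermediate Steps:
T = 6852/24805 (T = -20556/(-74415) = -20556*(-1/74415) = 6852/24805 ≈ 0.27623)
1/(T - 98302) = 1/(6852/24805 - 98302) = 1/(-2438374258/24805) = -24805/2438374258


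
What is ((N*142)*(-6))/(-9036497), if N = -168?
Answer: -143136/9036497 ≈ -0.015840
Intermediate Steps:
((N*142)*(-6))/(-9036497) = (-168*142*(-6))/(-9036497) = -23856*(-6)*(-1/9036497) = 143136*(-1/9036497) = -143136/9036497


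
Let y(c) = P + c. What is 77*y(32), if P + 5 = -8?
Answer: 1463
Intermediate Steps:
P = -13 (P = -5 - 8 = -13)
y(c) = -13 + c
77*y(32) = 77*(-13 + 32) = 77*19 = 1463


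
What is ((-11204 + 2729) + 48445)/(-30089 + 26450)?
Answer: -39970/3639 ≈ -10.984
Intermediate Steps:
((-11204 + 2729) + 48445)/(-30089 + 26450) = (-8475 + 48445)/(-3639) = 39970*(-1/3639) = -39970/3639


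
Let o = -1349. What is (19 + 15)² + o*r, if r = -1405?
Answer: 1896501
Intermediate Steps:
(19 + 15)² + o*r = (19 + 15)² - 1349*(-1405) = 34² + 1895345 = 1156 + 1895345 = 1896501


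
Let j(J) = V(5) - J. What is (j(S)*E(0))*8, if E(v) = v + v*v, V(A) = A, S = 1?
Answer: 0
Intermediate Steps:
j(J) = 5 - J
E(v) = v + v²
(j(S)*E(0))*8 = ((5 - 1*1)*(0*(1 + 0)))*8 = ((5 - 1)*(0*1))*8 = (4*0)*8 = 0*8 = 0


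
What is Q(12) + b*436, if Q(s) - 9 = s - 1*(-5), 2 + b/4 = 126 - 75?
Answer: 85482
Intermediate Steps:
b = 196 (b = -8 + 4*(126 - 75) = -8 + 4*51 = -8 + 204 = 196)
Q(s) = 14 + s (Q(s) = 9 + (s - 1*(-5)) = 9 + (s + 5) = 9 + (5 + s) = 14 + s)
Q(12) + b*436 = (14 + 12) + 196*436 = 26 + 85456 = 85482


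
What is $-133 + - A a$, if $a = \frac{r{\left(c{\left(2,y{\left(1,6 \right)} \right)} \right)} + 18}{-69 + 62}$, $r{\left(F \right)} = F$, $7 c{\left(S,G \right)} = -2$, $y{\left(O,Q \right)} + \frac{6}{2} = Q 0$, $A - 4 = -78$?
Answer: $- \frac{15693}{49} \approx -320.27$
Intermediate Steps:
$A = -74$ ($A = 4 - 78 = -74$)
$y{\left(O,Q \right)} = -3$ ($y{\left(O,Q \right)} = -3 + Q 0 = -3 + 0 = -3$)
$c{\left(S,G \right)} = - \frac{2}{7}$ ($c{\left(S,G \right)} = \frac{1}{7} \left(-2\right) = - \frac{2}{7}$)
$a = - \frac{124}{49}$ ($a = \frac{- \frac{2}{7} + 18}{-69 + 62} = \frac{124}{7 \left(-7\right)} = \frac{124}{7} \left(- \frac{1}{7}\right) = - \frac{124}{49} \approx -2.5306$)
$-133 + - A a = -133 + \left(-1\right) \left(-74\right) \left(- \frac{124}{49}\right) = -133 + 74 \left(- \frac{124}{49}\right) = -133 - \frac{9176}{49} = - \frac{15693}{49}$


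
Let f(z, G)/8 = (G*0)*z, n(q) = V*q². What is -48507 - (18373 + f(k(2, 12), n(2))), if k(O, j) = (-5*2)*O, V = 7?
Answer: -66880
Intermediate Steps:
n(q) = 7*q²
k(O, j) = -10*O
f(z, G) = 0 (f(z, G) = 8*((G*0)*z) = 8*(0*z) = 8*0 = 0)
-48507 - (18373 + f(k(2, 12), n(2))) = -48507 - (18373 + 0) = -48507 - 1*18373 = -48507 - 18373 = -66880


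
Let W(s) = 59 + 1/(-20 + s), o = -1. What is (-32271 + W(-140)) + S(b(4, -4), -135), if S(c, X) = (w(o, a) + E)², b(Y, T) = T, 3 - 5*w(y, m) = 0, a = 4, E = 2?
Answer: -25764197/800 ≈ -32205.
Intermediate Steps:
w(y, m) = ⅗ (w(y, m) = ⅗ - ⅕*0 = ⅗ + 0 = ⅗)
S(c, X) = 169/25 (S(c, X) = (⅗ + 2)² = (13/5)² = 169/25)
(-32271 + W(-140)) + S(b(4, -4), -135) = (-32271 + (-1179 + 59*(-140))/(-20 - 140)) + 169/25 = (-32271 + (-1179 - 8260)/(-160)) + 169/25 = (-32271 - 1/160*(-9439)) + 169/25 = (-32271 + 9439/160) + 169/25 = -5153921/160 + 169/25 = -25764197/800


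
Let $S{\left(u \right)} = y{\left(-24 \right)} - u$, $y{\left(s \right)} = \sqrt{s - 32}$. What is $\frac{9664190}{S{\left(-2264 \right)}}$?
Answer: $\frac{2734965770}{640719} - \frac{4832095 i \sqrt{14}}{1281438} \approx 4268.6 - 14.109 i$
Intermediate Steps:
$y{\left(s \right)} = \sqrt{-32 + s}$
$S{\left(u \right)} = - u + 2 i \sqrt{14}$ ($S{\left(u \right)} = \sqrt{-32 - 24} - u = \sqrt{-56} - u = 2 i \sqrt{14} - u = - u + 2 i \sqrt{14}$)
$\frac{9664190}{S{\left(-2264 \right)}} = \frac{9664190}{\left(-1\right) \left(-2264\right) + 2 i \sqrt{14}} = \frac{9664190}{2264 + 2 i \sqrt{14}}$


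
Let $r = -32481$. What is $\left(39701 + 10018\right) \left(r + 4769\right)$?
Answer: $-1377812928$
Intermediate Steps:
$\left(39701 + 10018\right) \left(r + 4769\right) = \left(39701 + 10018\right) \left(-32481 + 4769\right) = 49719 \left(-27712\right) = -1377812928$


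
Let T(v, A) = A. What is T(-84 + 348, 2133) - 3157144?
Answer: -3155011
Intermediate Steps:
T(-84 + 348, 2133) - 3157144 = 2133 - 3157144 = -3155011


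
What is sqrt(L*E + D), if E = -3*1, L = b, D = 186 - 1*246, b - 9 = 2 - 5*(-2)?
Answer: I*sqrt(123) ≈ 11.091*I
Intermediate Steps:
b = 21 (b = 9 + (2 - 5*(-2)) = 9 + (2 + 10) = 9 + 12 = 21)
D = -60 (D = 186 - 246 = -60)
L = 21
E = -3
sqrt(L*E + D) = sqrt(21*(-3) - 60) = sqrt(-63 - 60) = sqrt(-123) = I*sqrt(123)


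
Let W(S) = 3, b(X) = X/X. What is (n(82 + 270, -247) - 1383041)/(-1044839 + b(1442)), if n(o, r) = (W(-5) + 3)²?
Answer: 1383005/1044838 ≈ 1.3237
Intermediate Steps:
b(X) = 1
n(o, r) = 36 (n(o, r) = (3 + 3)² = 6² = 36)
(n(82 + 270, -247) - 1383041)/(-1044839 + b(1442)) = (36 - 1383041)/(-1044839 + 1) = -1383005/(-1044838) = -1383005*(-1/1044838) = 1383005/1044838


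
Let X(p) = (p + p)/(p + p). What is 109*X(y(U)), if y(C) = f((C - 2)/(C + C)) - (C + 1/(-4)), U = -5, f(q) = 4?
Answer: 109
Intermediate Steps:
y(C) = 17/4 - C (y(C) = 4 - (C + 1/(-4)) = 4 - (C + 1*(-¼)) = 4 - (C - ¼) = 4 - (-¼ + C) = 4 + (¼ - C) = 17/4 - C)
X(p) = 1 (X(p) = (2*p)/((2*p)) = (2*p)*(1/(2*p)) = 1)
109*X(y(U)) = 109*1 = 109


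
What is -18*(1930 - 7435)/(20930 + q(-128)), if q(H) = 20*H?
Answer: 9909/1837 ≈ 5.3941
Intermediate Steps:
-18*(1930 - 7435)/(20930 + q(-128)) = -18*(1930 - 7435)/(20930 + 20*(-128)) = -(-99090)/(20930 - 2560) = -(-99090)/18370 = -18*(-1101/3674) = 9909/1837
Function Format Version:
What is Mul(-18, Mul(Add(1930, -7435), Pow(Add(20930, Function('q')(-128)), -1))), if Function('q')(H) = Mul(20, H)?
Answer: Rational(9909, 1837) ≈ 5.3941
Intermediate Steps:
Mul(-18, Mul(Add(1930, -7435), Pow(Add(20930, Function('q')(-128)), -1))) = Mul(-18, Mul(Add(1930, -7435), Pow(Add(20930, Mul(20, -128)), -1))) = Mul(-18, Mul(-5505, Pow(Add(20930, -2560), -1))) = Mul(-18, Mul(-5505, Pow(18370, -1))) = Mul(-18, Mul(-5505, Rational(1, 18370))) = Mul(-18, Rational(-1101, 3674)) = Rational(9909, 1837)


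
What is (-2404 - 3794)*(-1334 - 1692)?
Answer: 18755148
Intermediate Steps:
(-2404 - 3794)*(-1334 - 1692) = -6198*(-3026) = 18755148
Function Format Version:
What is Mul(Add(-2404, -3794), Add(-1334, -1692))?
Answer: 18755148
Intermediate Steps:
Mul(Add(-2404, -3794), Add(-1334, -1692)) = Mul(-6198, -3026) = 18755148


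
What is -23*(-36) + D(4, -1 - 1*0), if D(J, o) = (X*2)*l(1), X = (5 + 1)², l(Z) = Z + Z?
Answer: 972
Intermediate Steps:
l(Z) = 2*Z
X = 36 (X = 6² = 36)
D(J, o) = 144 (D(J, o) = (36*2)*(2*1) = 72*2 = 144)
-23*(-36) + D(4, -1 - 1*0) = -23*(-36) + 144 = 828 + 144 = 972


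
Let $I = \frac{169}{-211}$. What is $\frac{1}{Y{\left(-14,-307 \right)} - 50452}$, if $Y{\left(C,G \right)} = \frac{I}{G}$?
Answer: $- \frac{64777}{3268129035} \approx -1.9821 \cdot 10^{-5}$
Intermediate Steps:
$I = - \frac{169}{211}$ ($I = 169 \left(- \frac{1}{211}\right) = - \frac{169}{211} \approx -0.80095$)
$Y{\left(C,G \right)} = - \frac{169}{211 G}$
$\frac{1}{Y{\left(-14,-307 \right)} - 50452} = \frac{1}{- \frac{169}{211 \left(-307\right)} - 50452} = \frac{1}{\left(- \frac{169}{211}\right) \left(- \frac{1}{307}\right) - 50452} = \frac{1}{\frac{169}{64777} - 50452} = \frac{1}{- \frac{3268129035}{64777}} = - \frac{64777}{3268129035}$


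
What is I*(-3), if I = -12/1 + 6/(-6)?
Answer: 39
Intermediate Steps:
I = -13 (I = -12*1 + 6*(-1/6) = -12 - 1 = -13)
I*(-3) = -13*(-3) = 39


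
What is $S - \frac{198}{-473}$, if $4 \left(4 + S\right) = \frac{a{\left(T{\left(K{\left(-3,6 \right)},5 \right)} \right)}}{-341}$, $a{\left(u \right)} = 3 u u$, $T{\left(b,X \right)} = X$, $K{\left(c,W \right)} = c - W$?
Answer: $- \frac{213281}{58652} \approx -3.6364$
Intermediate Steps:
$a{\left(u \right)} = 3 u^{2}$
$S = - \frac{5531}{1364}$ ($S = -4 + \frac{3 \cdot 5^{2} \frac{1}{-341}}{4} = -4 + \frac{3 \cdot 25 \left(- \frac{1}{341}\right)}{4} = -4 + \frac{75 \left(- \frac{1}{341}\right)}{4} = -4 + \frac{1}{4} \left(- \frac{75}{341}\right) = -4 - \frac{75}{1364} = - \frac{5531}{1364} \approx -4.055$)
$S - \frac{198}{-473} = - \frac{5531}{1364} - \frac{198}{-473} = - \frac{5531}{1364} - 198 \left(- \frac{1}{473}\right) = - \frac{5531}{1364} - - \frac{18}{43} = - \frac{5531}{1364} + \frac{18}{43} = - \frac{213281}{58652}$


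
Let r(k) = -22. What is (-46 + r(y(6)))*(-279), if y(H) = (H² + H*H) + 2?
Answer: 18972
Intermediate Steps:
y(H) = 2 + 2*H² (y(H) = (H² + H²) + 2 = 2*H² + 2 = 2 + 2*H²)
(-46 + r(y(6)))*(-279) = (-46 - 22)*(-279) = -68*(-279) = 18972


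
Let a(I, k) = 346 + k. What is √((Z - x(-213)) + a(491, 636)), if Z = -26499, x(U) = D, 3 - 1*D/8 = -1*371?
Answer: I*√28509 ≈ 168.85*I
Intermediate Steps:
D = 2992 (D = 24 - (-8)*371 = 24 - 8*(-371) = 24 + 2968 = 2992)
x(U) = 2992
√((Z - x(-213)) + a(491, 636)) = √((-26499 - 1*2992) + (346 + 636)) = √((-26499 - 2992) + 982) = √(-29491 + 982) = √(-28509) = I*√28509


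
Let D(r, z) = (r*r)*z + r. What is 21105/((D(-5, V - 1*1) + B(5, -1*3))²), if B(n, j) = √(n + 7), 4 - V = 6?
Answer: 21105/(4*(40 - √3)²) ≈ 3.6029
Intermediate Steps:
V = -2 (V = 4 - 1*6 = 4 - 6 = -2)
B(n, j) = √(7 + n)
D(r, z) = r + z*r² (D(r, z) = r²*z + r = z*r² + r = r + z*r²)
21105/((D(-5, V - 1*1) + B(5, -1*3))²) = 21105/((-5*(1 - 5*(-2 - 1*1)) + √(7 + 5))²) = 21105/((-5*(1 - 5*(-2 - 1)) + √12)²) = 21105/((-5*(1 - 5*(-3)) + 2*√3)²) = 21105/((-5*(1 + 15) + 2*√3)²) = 21105/((-5*16 + 2*√3)²) = 21105/((-80 + 2*√3)²) = 21105/(-80 + 2*√3)²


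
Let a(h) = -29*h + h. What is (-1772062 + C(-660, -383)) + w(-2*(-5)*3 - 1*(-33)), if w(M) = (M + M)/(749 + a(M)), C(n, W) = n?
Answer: -257044708/145 ≈ -1.7727e+6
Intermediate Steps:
a(h) = -28*h
w(M) = 2*M/(749 - 28*M) (w(M) = (M + M)/(749 - 28*M) = (2*M)/(749 - 28*M) = 2*M/(749 - 28*M))
(-1772062 + C(-660, -383)) + w(-2*(-5)*3 - 1*(-33)) = (-1772062 - 660) - 2*(-2*(-5)*3 - 1*(-33))/(-749 + 28*(-2*(-5)*3 - 1*(-33))) = -1772722 - 2*(10*3 + 33)/(-749 + 28*(10*3 + 33)) = -1772722 - 2*(30 + 33)/(-749 + 28*(30 + 33)) = -1772722 - 2*63/(-749 + 28*63) = -1772722 - 2*63/(-749 + 1764) = -1772722 - 2*63/1015 = -1772722 - 2*63*1/1015 = -1772722 - 18/145 = -257044708/145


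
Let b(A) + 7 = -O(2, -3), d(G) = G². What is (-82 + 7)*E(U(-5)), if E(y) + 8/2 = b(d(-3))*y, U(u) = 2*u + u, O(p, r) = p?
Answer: -9825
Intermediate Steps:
U(u) = 3*u
b(A) = -9 (b(A) = -7 - 1*2 = -7 - 2 = -9)
E(y) = -4 - 9*y
(-82 + 7)*E(U(-5)) = (-82 + 7)*(-4 - 27*(-5)) = -75*(-4 - 9*(-15)) = -75*(-4 + 135) = -75*131 = -9825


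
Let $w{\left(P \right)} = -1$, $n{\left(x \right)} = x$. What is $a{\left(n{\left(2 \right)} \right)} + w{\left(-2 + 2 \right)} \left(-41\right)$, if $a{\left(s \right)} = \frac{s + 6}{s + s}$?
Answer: $43$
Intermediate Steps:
$a{\left(s \right)} = \frac{6 + s}{2 s}$
$a{\left(n{\left(2 \right)} \right)} + w{\left(-2 + 2 \right)} \left(-41\right) = \frac{6 + 2}{2 \cdot 2} - -41 = \frac{1}{2} \cdot \frac{1}{2} \cdot 8 + 41 = 2 + 41 = 43$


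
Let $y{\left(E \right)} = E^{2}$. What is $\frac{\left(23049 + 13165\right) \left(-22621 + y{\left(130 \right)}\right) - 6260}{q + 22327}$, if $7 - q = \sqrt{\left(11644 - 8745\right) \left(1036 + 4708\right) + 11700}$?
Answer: $- \frac{88986624943}{9272000} - \frac{103593277 \sqrt{4165889}}{120536000} \approx -11352.0$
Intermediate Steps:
$q = 7 - 2 \sqrt{4165889}$ ($q = 7 - \sqrt{\left(11644 - 8745\right) \left(1036 + 4708\right) + 11700} = 7 - \sqrt{2899 \cdot 5744 + 11700} = 7 - \sqrt{16651856 + 11700} = 7 - \sqrt{16663556} = 7 - 2 \sqrt{4165889} \approx -4075.1$)
$\frac{\left(23049 + 13165\right) \left(-22621 + y{\left(130 \right)}\right) - 6260}{q + 22327} = \frac{\left(23049 + 13165\right) \left(-22621 + 130^{2}\right) - 6260}{\left(7 - 2 \sqrt{4165889}\right) + 22327} = \frac{36214 \left(-22621 + 16900\right) - 6260}{22334 - 2 \sqrt{4165889}} = \frac{36214 \left(-5721\right) - 6260}{22334 - 2 \sqrt{4165889}} = \frac{-207180294 - 6260}{22334 - 2 \sqrt{4165889}} = - \frac{207186554}{22334 - 2 \sqrt{4165889}}$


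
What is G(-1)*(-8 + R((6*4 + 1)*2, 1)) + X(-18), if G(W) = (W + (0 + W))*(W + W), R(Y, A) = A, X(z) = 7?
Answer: -21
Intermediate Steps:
G(W) = 4*W² (G(W) = (W + W)*(2*W) = (2*W)*(2*W) = 4*W²)
G(-1)*(-8 + R((6*4 + 1)*2, 1)) + X(-18) = (4*(-1)²)*(-8 + 1) + 7 = (4*1)*(-7) + 7 = 4*(-7) + 7 = -28 + 7 = -21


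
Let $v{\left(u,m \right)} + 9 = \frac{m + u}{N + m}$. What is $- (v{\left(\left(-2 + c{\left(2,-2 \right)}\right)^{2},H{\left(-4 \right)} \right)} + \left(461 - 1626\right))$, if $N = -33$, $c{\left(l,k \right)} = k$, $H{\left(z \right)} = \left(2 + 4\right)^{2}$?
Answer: $\frac{3470}{3} \approx 1156.7$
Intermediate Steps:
$H{\left(z \right)} = 36$ ($H{\left(z \right)} = 6^{2} = 36$)
$v{\left(u,m \right)} = -9 + \frac{m + u}{-33 + m}$
$- (v{\left(\left(-2 + c{\left(2,-2 \right)}\right)^{2},H{\left(-4 \right)} \right)} + \left(461 - 1626\right)) = - (\frac{297 + \left(-2 - 2\right)^{2} - 288}{-33 + 36} + \left(461 - 1626\right)) = - (\frac{297 + \left(-4\right)^{2} - 288}{3} - 1165) = - (\frac{297 + 16 - 288}{3} - 1165) = - (\frac{1}{3} \cdot 25 - 1165) = - (\frac{25}{3} - 1165) = \left(-1\right) \left(- \frac{3470}{3}\right) = \frac{3470}{3}$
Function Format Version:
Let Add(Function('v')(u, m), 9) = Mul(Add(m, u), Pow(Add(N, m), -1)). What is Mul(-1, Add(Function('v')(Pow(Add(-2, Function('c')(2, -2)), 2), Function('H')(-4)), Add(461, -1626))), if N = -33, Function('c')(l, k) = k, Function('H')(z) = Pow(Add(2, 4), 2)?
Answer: Rational(3470, 3) ≈ 1156.7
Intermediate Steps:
Function('H')(z) = 36 (Function('H')(z) = Pow(6, 2) = 36)
Function('v')(u, m) = Add(-9, Mul(Pow(Add(-33, m), -1), Add(m, u))) (Function('v')(u, m) = Add(-9, Mul(Add(m, u), Pow(Add(-33, m), -1))) = Add(-9, Mul(Pow(Add(-33, m), -1), Add(m, u))))
Mul(-1, Add(Function('v')(Pow(Add(-2, Function('c')(2, -2)), 2), Function('H')(-4)), Add(461, -1626))) = Mul(-1, Add(Mul(Pow(Add(-33, 36), -1), Add(297, Pow(Add(-2, -2), 2), Mul(-8, 36))), Add(461, -1626))) = Mul(-1, Add(Mul(Pow(3, -1), Add(297, Pow(-4, 2), -288)), -1165)) = Mul(-1, Add(Mul(Rational(1, 3), Add(297, 16, -288)), -1165)) = Mul(-1, Add(Mul(Rational(1, 3), 25), -1165)) = Mul(-1, Add(Rational(25, 3), -1165)) = Mul(-1, Rational(-3470, 3)) = Rational(3470, 3)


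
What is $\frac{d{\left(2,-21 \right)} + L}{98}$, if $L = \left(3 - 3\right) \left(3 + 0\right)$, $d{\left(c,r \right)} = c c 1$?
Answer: $\frac{2}{49} \approx 0.040816$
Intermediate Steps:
$d{\left(c,r \right)} = c^{2}$ ($d{\left(c,r \right)} = c^{2} \cdot 1 = c^{2}$)
$L = 0$ ($L = 0 \cdot 3 = 0$)
$\frac{d{\left(2,-21 \right)} + L}{98} = \frac{2^{2} + 0}{98} = \frac{4 + 0}{98} = \frac{1}{98} \cdot 4 = \frac{2}{49}$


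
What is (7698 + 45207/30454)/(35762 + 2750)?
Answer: 234480099/1172844448 ≈ 0.19992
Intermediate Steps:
(7698 + 45207/30454)/(35762 + 2750) = (7698 + 45207*(1/30454))/38512 = (7698 + 45207/30454)*(1/38512) = (234480099/30454)*(1/38512) = 234480099/1172844448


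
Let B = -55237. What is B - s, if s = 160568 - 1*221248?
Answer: 5443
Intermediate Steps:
s = -60680 (s = 160568 - 221248 = -60680)
B - s = -55237 - 1*(-60680) = -55237 + 60680 = 5443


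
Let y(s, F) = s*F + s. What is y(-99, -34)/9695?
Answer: 3267/9695 ≈ 0.33698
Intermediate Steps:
y(s, F) = s + F*s (y(s, F) = F*s + s = s + F*s)
y(-99, -34)/9695 = -99*(1 - 34)/9695 = -99*(-33)*(1/9695) = 3267*(1/9695) = 3267/9695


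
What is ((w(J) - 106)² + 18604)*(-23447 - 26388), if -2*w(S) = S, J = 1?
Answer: -5969485475/4 ≈ -1.4924e+9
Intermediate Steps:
w(S) = -S/2
((w(J) - 106)² + 18604)*(-23447 - 26388) = ((-½*1 - 106)² + 18604)*(-23447 - 26388) = ((-½ - 106)² + 18604)*(-49835) = ((-213/2)² + 18604)*(-49835) = (45369/4 + 18604)*(-49835) = (119785/4)*(-49835) = -5969485475/4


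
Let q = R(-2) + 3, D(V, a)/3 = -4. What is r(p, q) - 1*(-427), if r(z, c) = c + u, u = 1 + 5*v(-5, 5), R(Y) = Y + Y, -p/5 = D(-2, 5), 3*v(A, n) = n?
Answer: 1306/3 ≈ 435.33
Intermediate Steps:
v(A, n) = n/3
D(V, a) = -12 (D(V, a) = 3*(-4) = -12)
p = 60 (p = -5*(-12) = 60)
R(Y) = 2*Y
u = 28/3 (u = 1 + 5*((1/3)*5) = 1 + 5*(5/3) = 1 + 25/3 = 28/3 ≈ 9.3333)
q = -1 (q = 2*(-2) + 3 = -4 + 3 = -1)
r(z, c) = 28/3 + c (r(z, c) = c + 28/3 = 28/3 + c)
r(p, q) - 1*(-427) = (28/3 - 1) - 1*(-427) = 25/3 + 427 = 1306/3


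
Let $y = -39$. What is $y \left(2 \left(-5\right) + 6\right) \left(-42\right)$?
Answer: $-6552$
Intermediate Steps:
$y \left(2 \left(-5\right) + 6\right) \left(-42\right) = - 39 \left(2 \left(-5\right) + 6\right) \left(-42\right) = - 39 \left(-10 + 6\right) \left(-42\right) = \left(-39\right) \left(-4\right) \left(-42\right) = 156 \left(-42\right) = -6552$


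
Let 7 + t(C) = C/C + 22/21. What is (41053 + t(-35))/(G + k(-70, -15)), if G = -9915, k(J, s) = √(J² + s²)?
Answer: -569787949/137622940 - 862009*√205/412868820 ≈ -4.1701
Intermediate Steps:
t(C) = -104/21 (t(C) = -7 + (C/C + 22/21) = -7 + (1 + 22*(1/21)) = -7 + (1 + 22/21) = -7 + 43/21 = -104/21)
(41053 + t(-35))/(G + k(-70, -15)) = (41053 - 104/21)/(-9915 + √((-70)² + (-15)²)) = 862009/(21*(-9915 + √(4900 + 225))) = 862009/(21*(-9915 + √5125)) = 862009/(21*(-9915 + 5*√205))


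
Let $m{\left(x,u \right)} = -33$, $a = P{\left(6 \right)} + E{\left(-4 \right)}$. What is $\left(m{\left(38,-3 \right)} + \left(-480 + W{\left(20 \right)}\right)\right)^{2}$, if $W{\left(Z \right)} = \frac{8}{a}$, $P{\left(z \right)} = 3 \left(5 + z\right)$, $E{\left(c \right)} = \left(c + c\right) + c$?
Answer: $\frac{115885225}{441} \approx 2.6278 \cdot 10^{5}$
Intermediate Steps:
$E{\left(c \right)} = 3 c$ ($E{\left(c \right)} = 2 c + c = 3 c$)
$P{\left(z \right)} = 15 + 3 z$
$a = 21$ ($a = \left(15 + 3 \cdot 6\right) + 3 \left(-4\right) = \left(15 + 18\right) - 12 = 33 - 12 = 21$)
$W{\left(Z \right)} = \frac{8}{21}$
$\left(m{\left(38,-3 \right)} + \left(-480 + W{\left(20 \right)}\right)\right)^{2} = \left(-33 + \left(-480 + \frac{8}{21}\right)\right)^{2} = \left(-33 - \frac{10072}{21}\right)^{2} = \left(- \frac{10765}{21}\right)^{2} = \frac{115885225}{441}$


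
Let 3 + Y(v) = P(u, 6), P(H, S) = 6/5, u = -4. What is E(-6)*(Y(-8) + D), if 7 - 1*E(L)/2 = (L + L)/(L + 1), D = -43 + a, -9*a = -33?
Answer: -28382/75 ≈ -378.43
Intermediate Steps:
a = 11/3 (a = -1/9*(-33) = 11/3 ≈ 3.6667)
D = -118/3 (D = -43 + 11/3 = -118/3 ≈ -39.333)
E(L) = 14 - 4*L/(1 + L) (E(L) = 14 - 2*(L + L)/(L + 1) = 14 - 2*2*L/(1 + L) = 14 - 4*L/(1 + L))
P(H, S) = 6/5 (P(H, S) = 6*(1/5) = 6/5)
Y(v) = -9/5 (Y(v) = -3 + 6/5 = -9/5)
E(-6)*(Y(-8) + D) = (2*(7 + 5*(-6))/(1 - 6))*(-9/5 - 118/3) = (2*(7 - 30)/(-5))*(-617/15) = (2*(-1/5)*(-23))*(-617/15) = (46/5)*(-617/15) = -28382/75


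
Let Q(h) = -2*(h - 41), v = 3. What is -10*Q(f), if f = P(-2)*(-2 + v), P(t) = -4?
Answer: -900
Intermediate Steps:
f = -4 (f = -4*(-2 + 3) = -4*1 = -4)
Q(h) = 82 - 2*h (Q(h) = -2*(-41 + h) = 82 - 2*h)
-10*Q(f) = -10*(82 - 2*(-4)) = -10*(82 + 8) = -10*90 = -900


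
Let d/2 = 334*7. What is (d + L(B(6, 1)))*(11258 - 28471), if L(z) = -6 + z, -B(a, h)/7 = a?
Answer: -79661764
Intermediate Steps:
B(a, h) = -7*a
d = 4676 (d = 2*(334*7) = 2*2338 = 4676)
(d + L(B(6, 1)))*(11258 - 28471) = (4676 + (-6 - 7*6))*(11258 - 28471) = (4676 + (-6 - 42))*(-17213) = (4676 - 48)*(-17213) = 4628*(-17213) = -79661764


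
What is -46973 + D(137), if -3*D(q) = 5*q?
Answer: -141604/3 ≈ -47201.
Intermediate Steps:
D(q) = -5*q/3
-46973 + D(137) = -46973 - 5/3*137 = -46973 - 685/3 = -141604/3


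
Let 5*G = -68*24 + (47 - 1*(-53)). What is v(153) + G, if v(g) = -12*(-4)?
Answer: -1292/5 ≈ -258.40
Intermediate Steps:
v(g) = 48
G = -1532/5 (G = (-68*24 + (47 - 1*(-53)))/5 = (-1632 + (47 + 53))/5 = (-1632 + 100)/5 = (1/5)*(-1532) = -1532/5 ≈ -306.40)
v(153) + G = 48 - 1532/5 = -1292/5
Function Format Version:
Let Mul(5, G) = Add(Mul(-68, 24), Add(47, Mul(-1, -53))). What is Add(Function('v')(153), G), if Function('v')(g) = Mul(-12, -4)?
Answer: Rational(-1292, 5) ≈ -258.40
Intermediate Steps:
Function('v')(g) = 48
G = Rational(-1532, 5) (G = Mul(Rational(1, 5), Add(Mul(-68, 24), Add(47, Mul(-1, -53)))) = Mul(Rational(1, 5), Add(-1632, Add(47, 53))) = Mul(Rational(1, 5), Add(-1632, 100)) = Mul(Rational(1, 5), -1532) = Rational(-1532, 5) ≈ -306.40)
Add(Function('v')(153), G) = Add(48, Rational(-1532, 5)) = Rational(-1292, 5)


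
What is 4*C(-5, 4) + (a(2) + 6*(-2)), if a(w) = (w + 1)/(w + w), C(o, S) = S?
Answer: 19/4 ≈ 4.7500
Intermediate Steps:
a(w) = (1 + w)/(2*w) (a(w) = (1 + w)/((2*w)) = (1 + w)*(1/(2*w)) = (1 + w)/(2*w))
4*C(-5, 4) + (a(2) + 6*(-2)) = 4*4 + ((½)*(1 + 2)/2 + 6*(-2)) = 16 + ((½)*(½)*3 - 12) = 16 + (¾ - 12) = 16 - 45/4 = 19/4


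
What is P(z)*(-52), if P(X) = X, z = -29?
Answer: 1508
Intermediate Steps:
P(z)*(-52) = -29*(-52) = 1508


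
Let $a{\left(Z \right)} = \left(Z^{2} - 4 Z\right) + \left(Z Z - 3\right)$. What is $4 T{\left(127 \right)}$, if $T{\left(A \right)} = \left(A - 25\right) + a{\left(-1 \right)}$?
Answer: $420$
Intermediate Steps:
$a{\left(Z \right)} = -3 - 4 Z + 2 Z^{2}$ ($a{\left(Z \right)} = \left(Z^{2} - 4 Z\right) + \left(Z^{2} - 3\right) = \left(Z^{2} - 4 Z\right) + \left(-3 + Z^{2}\right) = -3 - 4 Z + 2 Z^{2}$)
$T{\left(A \right)} = -22 + A$ ($T{\left(A \right)} = \left(A - 25\right) - \left(-1 - 2\right) = \left(-25 + A\right) + \left(-3 + 4 + 2 \cdot 1\right) = \left(-25 + A\right) + \left(-3 + 4 + 2\right) = \left(-25 + A\right) + 3 = -22 + A$)
$4 T{\left(127 \right)} = 4 \left(-22 + 127\right) = 4 \cdot 105 = 420$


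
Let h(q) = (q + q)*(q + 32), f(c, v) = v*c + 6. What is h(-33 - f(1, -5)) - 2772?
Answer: -2636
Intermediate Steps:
f(c, v) = 6 + c*v (f(c, v) = c*v + 6 = 6 + c*v)
h(q) = 2*q*(32 + q) (h(q) = (2*q)*(32 + q) = 2*q*(32 + q))
h(-33 - f(1, -5)) - 2772 = 2*(-33 - (6 + 1*(-5)))*(32 + (-33 - (6 + 1*(-5)))) - 2772 = 2*(-33 - (6 - 5))*(32 + (-33 - (6 - 5))) - 2772 = 2*(-33 - 1*1)*(32 + (-33 - 1*1)) - 2772 = 2*(-33 - 1)*(32 + (-33 - 1)) - 2772 = 2*(-34)*(32 - 34) - 2772 = 2*(-34)*(-2) - 2772 = 136 - 2772 = -2636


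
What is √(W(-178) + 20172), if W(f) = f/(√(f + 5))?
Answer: √(603727788 + 30794*I*√173)/173 ≈ 142.03 + 0.047642*I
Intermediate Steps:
W(f) = f/√(5 + f) (W(f) = f/(√(5 + f)) = f/√(5 + f))
√(W(-178) + 20172) = √(-178/√(5 - 178) + 20172) = √(-(-178)*I*√173/173 + 20172) = √(178*I*√173/173 + 20172) = √(20172 + 178*I*√173/173)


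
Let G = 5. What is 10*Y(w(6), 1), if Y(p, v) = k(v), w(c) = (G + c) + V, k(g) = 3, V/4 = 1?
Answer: 30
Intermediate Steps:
V = 4 (V = 4*1 = 4)
w(c) = 9 + c (w(c) = (5 + c) + 4 = 9 + c)
Y(p, v) = 3
10*Y(w(6), 1) = 10*3 = 30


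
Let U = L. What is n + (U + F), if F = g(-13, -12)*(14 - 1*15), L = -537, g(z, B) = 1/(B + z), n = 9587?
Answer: 226251/25 ≈ 9050.0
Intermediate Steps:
U = -537
F = 1/25 (F = (14 - 1*15)/(-12 - 13) = (14 - 15)/(-25) = -1/25*(-1) = 1/25 ≈ 0.040000)
n + (U + F) = 9587 + (-537 + 1/25) = 9587 - 13424/25 = 226251/25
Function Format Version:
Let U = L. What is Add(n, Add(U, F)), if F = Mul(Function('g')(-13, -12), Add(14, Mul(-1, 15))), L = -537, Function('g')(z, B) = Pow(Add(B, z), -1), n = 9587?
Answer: Rational(226251, 25) ≈ 9050.0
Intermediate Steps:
U = -537
F = Rational(1, 25) (F = Mul(Pow(Add(-12, -13), -1), Add(14, Mul(-1, 15))) = Mul(Pow(-25, -1), Add(14, -15)) = Mul(Rational(-1, 25), -1) = Rational(1, 25) ≈ 0.040000)
Add(n, Add(U, F)) = Add(9587, Add(-537, Rational(1, 25))) = Add(9587, Rational(-13424, 25)) = Rational(226251, 25)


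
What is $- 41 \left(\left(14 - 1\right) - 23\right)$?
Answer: $410$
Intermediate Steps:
$- 41 \left(\left(14 - 1\right) - 23\right) = - 41 \left(13 - 23\right) = \left(-41\right) \left(-10\right) = 410$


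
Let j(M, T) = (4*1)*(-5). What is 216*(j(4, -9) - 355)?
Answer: -81000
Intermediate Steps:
j(M, T) = -20 (j(M, T) = 4*(-5) = -20)
216*(j(4, -9) - 355) = 216*(-20 - 355) = 216*(-375) = -81000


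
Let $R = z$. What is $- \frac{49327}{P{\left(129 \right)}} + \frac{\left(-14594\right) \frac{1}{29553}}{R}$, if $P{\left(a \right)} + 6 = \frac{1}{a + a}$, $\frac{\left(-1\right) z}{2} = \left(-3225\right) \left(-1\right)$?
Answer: $\frac{1212929910722009}{147442133475} \approx 8226.5$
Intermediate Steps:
$z = -6450$ ($z = - 2 \left(\left(-3225\right) \left(-1\right)\right) = \left(-2\right) 3225 = -6450$)
$R = -6450$
$P{\left(a \right)} = -6 + \frac{1}{2 a}$ ($P{\left(a \right)} = -6 + \frac{1}{a + a} = -6 + \frac{1}{2 a}$)
$- \frac{49327}{P{\left(129 \right)}} + \frac{\left(-14594\right) \frac{1}{29553}}{R} = - \frac{49327}{-6 + \frac{1}{2 \cdot 129}} + \frac{\left(-14594\right) \frac{1}{29553}}{-6450} = - \frac{49327}{-6 + \frac{1}{2} \cdot \frac{1}{129}} + \left(-14594\right) \frac{1}{29553} \left(- \frac{1}{6450}\right) = - \frac{49327}{-6 + \frac{1}{258}} - - \frac{7297}{95308425} = - \frac{49327}{- \frac{1547}{258}} + \frac{7297}{95308425} = \left(-49327\right) \left(- \frac{258}{1547}\right) + \frac{7297}{95308425} = \frac{12726366}{1547} + \frac{7297}{95308425} = \frac{1212929910722009}{147442133475}$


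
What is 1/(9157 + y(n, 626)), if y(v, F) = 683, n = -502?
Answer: 1/9840 ≈ 0.00010163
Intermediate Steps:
1/(9157 + y(n, 626)) = 1/(9157 + 683) = 1/9840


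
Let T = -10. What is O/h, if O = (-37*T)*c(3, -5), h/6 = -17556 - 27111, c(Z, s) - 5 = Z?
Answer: -1480/134001 ≈ -0.011045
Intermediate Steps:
c(Z, s) = 5 + Z
h = -268002 (h = 6*(-17556 - 27111) = 6*(-44667) = -268002)
O = 2960 (O = (-37*(-10))*(5 + 3) = 370*8 = 2960)
O/h = 2960/(-268002) = 2960*(-1/268002) = -1480/134001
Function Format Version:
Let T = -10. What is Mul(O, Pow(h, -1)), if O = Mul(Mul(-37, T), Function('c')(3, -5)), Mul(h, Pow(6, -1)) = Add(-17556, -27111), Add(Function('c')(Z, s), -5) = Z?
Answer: Rational(-1480, 134001) ≈ -0.011045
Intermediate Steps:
Function('c')(Z, s) = Add(5, Z)
h = -268002 (h = Mul(6, Add(-17556, -27111)) = Mul(6, -44667) = -268002)
O = 2960 (O = Mul(Mul(-37, -10), Add(5, 3)) = Mul(370, 8) = 2960)
Mul(O, Pow(h, -1)) = Mul(2960, Pow(-268002, -1)) = Mul(2960, Rational(-1, 268002)) = Rational(-1480, 134001)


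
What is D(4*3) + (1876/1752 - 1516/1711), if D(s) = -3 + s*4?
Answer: 33862261/749418 ≈ 45.185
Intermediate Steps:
D(s) = -3 + 4*s
D(4*3) + (1876/1752 - 1516/1711) = (-3 + 4*(4*3)) + (1876/1752 - 1516/1711) = (-3 + 4*12) + (1876*(1/1752) - 1516*1/1711) = (-3 + 48) + (469/438 - 1516/1711) = 45 + 138451/749418 = 33862261/749418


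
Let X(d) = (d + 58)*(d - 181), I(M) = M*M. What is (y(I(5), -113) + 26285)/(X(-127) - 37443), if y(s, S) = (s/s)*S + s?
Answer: -26197/16191 ≈ -1.6180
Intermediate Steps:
I(M) = M²
X(d) = (-181 + d)*(58 + d) (X(d) = (58 + d)*(-181 + d) = (-181 + d)*(58 + d))
y(s, S) = S + s (y(s, S) = 1*S + s = S + s)
(y(I(5), -113) + 26285)/(X(-127) - 37443) = ((-113 + 5²) + 26285)/((-10498 + (-127)² - 123*(-127)) - 37443) = ((-113 + 25) + 26285)/((-10498 + 16129 + 15621) - 37443) = (-88 + 26285)/(21252 - 37443) = 26197/(-16191) = 26197*(-1/16191) = -26197/16191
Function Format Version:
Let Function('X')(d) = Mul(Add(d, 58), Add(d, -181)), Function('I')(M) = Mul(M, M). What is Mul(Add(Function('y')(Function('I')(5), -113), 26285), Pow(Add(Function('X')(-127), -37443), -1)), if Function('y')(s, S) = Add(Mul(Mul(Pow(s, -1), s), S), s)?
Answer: Rational(-26197, 16191) ≈ -1.6180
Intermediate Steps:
Function('I')(M) = Pow(M, 2)
Function('X')(d) = Mul(Add(-181, d), Add(58, d)) (Function('X')(d) = Mul(Add(58, d), Add(-181, d)) = Mul(Add(-181, d), Add(58, d)))
Function('y')(s, S) = Add(S, s) (Function('y')(s, S) = Add(Mul(1, S), s) = Add(S, s))
Mul(Add(Function('y')(Function('I')(5), -113), 26285), Pow(Add(Function('X')(-127), -37443), -1)) = Mul(Add(Add(-113, Pow(5, 2)), 26285), Pow(Add(Add(-10498, Pow(-127, 2), Mul(-123, -127)), -37443), -1)) = Mul(Add(Add(-113, 25), 26285), Pow(Add(Add(-10498, 16129, 15621), -37443), -1)) = Mul(Add(-88, 26285), Pow(Add(21252, -37443), -1)) = Mul(26197, Pow(-16191, -1)) = Mul(26197, Rational(-1, 16191)) = Rational(-26197, 16191)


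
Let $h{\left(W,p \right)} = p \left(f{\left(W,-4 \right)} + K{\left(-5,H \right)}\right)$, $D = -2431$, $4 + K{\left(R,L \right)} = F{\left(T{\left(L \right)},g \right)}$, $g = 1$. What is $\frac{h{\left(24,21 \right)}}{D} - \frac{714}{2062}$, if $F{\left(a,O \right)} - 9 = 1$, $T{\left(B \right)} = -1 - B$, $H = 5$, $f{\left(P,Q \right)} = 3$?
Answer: $- \frac{1062726}{2506361} \approx -0.42401$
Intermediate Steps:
$F{\left(a,O \right)} = 10$ ($F{\left(a,O \right)} = 9 + 1 = 10$)
$K{\left(R,L \right)} = 6$ ($K{\left(R,L \right)} = -4 + 10 = 6$)
$h{\left(W,p \right)} = 9 p$ ($h{\left(W,p \right)} = p \left(3 + 6\right) = p 9 = 9 p$)
$\frac{h{\left(24,21 \right)}}{D} - \frac{714}{2062} = \frac{9 \cdot 21}{-2431} - \frac{714}{2062} = 189 \left(- \frac{1}{2431}\right) - \frac{357}{1031} = - \frac{189}{2431} - \frac{357}{1031} = - \frac{1062726}{2506361}$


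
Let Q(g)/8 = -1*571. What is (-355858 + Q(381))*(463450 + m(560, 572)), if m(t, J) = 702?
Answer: -167292448752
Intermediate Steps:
Q(g) = -4568 (Q(g) = 8*(-1*571) = 8*(-571) = -4568)
(-355858 + Q(381))*(463450 + m(560, 572)) = (-355858 - 4568)*(463450 + 702) = -360426*464152 = -167292448752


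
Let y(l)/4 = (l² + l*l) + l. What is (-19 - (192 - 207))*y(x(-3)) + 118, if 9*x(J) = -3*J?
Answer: 70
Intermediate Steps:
x(J) = -J/3 (x(J) = (-3*J)/9 = -J/3)
y(l) = 4*l + 8*l² (y(l) = 4*((l² + l*l) + l) = 4*((l² + l²) + l) = 4*(2*l² + l) = 4*(l + 2*l²) = 4*l + 8*l²)
(-19 - (192 - 207))*y(x(-3)) + 118 = (-19 - (192 - 207))*(4*(-⅓*(-3))*(1 + 2*(-⅓*(-3)))) + 118 = (-19 - 1*(-15))*(4*1*(1 + 2*1)) + 118 = (-19 + 15)*(4*1*(1 + 2)) + 118 = -16*3 + 118 = -4*12 + 118 = -48 + 118 = 70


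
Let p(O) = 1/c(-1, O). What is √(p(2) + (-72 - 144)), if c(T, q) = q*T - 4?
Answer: I*√7782/6 ≈ 14.703*I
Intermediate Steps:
c(T, q) = -4 + T*q (c(T, q) = T*q - 4 = -4 + T*q)
p(O) = 1/(-4 - O)
√(p(2) + (-72 - 144)) = √(-1/(4 + 2) + (-72 - 144)) = √(-1/6 - 216) = √(-1*⅙ - 216) = √(-⅙ - 216) = √(-1297/6) = I*√7782/6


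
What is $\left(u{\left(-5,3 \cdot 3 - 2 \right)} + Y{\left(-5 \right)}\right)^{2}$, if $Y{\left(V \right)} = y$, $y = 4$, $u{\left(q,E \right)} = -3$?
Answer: $1$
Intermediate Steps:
$Y{\left(V \right)} = 4$
$\left(u{\left(-5,3 \cdot 3 - 2 \right)} + Y{\left(-5 \right)}\right)^{2} = \left(-3 + 4\right)^{2} = 1^{2} = 1$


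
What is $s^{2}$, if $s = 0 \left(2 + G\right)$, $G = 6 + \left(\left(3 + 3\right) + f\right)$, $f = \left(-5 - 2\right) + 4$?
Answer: $0$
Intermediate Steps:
$f = -3$ ($f = -7 + 4 = -3$)
$G = 9$ ($G = 6 + \left(\left(3 + 3\right) - 3\right) = 6 + \left(6 - 3\right) = 6 + 3 = 9$)
$s = 0$ ($s = 0 \left(2 + 9\right) = 0 \cdot 11 = 0$)
$s^{2} = 0^{2} = 0$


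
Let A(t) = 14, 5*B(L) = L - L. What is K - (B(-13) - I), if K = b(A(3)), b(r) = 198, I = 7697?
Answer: 7895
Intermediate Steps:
B(L) = 0 (B(L) = (L - L)/5 = (1/5)*0 = 0)
K = 198
K - (B(-13) - I) = 198 - (0 - 1*7697) = 198 - (0 - 7697) = 198 - 1*(-7697) = 198 + 7697 = 7895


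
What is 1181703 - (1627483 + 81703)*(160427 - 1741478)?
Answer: 2702311416189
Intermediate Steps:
1181703 - (1627483 + 81703)*(160427 - 1741478) = 1181703 - 1709186*(-1581051) = 1181703 - 1*(-2702310234486) = 1181703 + 2702310234486 = 2702311416189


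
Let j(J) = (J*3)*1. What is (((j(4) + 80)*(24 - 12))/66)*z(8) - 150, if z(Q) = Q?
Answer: -178/11 ≈ -16.182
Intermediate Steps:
j(J) = 3*J (j(J) = (3*J)*1 = 3*J)
(((j(4) + 80)*(24 - 12))/66)*z(8) - 150 = (((3*4 + 80)*(24 - 12))/66)*8 - 150 = (((12 + 80)*12)*(1/66))*8 - 150 = ((92*12)*(1/66))*8 - 150 = (1104*(1/66))*8 - 150 = (184/11)*8 - 150 = 1472/11 - 150 = -178/11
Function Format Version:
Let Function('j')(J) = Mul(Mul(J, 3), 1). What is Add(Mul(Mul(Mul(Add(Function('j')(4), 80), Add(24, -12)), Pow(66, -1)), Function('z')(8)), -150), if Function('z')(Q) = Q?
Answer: Rational(-178, 11) ≈ -16.182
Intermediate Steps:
Function('j')(J) = Mul(3, J) (Function('j')(J) = Mul(Mul(3, J), 1) = Mul(3, J))
Add(Mul(Mul(Mul(Add(Function('j')(4), 80), Add(24, -12)), Pow(66, -1)), Function('z')(8)), -150) = Add(Mul(Mul(Mul(Add(Mul(3, 4), 80), Add(24, -12)), Pow(66, -1)), 8), -150) = Add(Mul(Mul(Mul(Add(12, 80), 12), Rational(1, 66)), 8), -150) = Add(Mul(Mul(Mul(92, 12), Rational(1, 66)), 8), -150) = Add(Mul(Mul(1104, Rational(1, 66)), 8), -150) = Add(Mul(Rational(184, 11), 8), -150) = Add(Rational(1472, 11), -150) = Rational(-178, 11)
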